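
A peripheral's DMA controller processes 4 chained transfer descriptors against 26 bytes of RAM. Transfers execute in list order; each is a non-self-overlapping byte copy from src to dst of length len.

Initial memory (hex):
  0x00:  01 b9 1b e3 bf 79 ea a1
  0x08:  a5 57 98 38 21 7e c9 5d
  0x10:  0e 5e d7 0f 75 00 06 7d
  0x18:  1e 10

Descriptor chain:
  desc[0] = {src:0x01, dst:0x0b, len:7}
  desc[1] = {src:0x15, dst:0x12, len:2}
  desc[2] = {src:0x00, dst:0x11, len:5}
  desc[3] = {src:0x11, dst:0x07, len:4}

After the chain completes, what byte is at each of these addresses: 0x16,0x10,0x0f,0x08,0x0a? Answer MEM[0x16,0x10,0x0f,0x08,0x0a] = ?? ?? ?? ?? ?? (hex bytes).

MEM[0x16,0x10,0x0f,0x08,0x0a] = 06 ea 79 b9 e3

  after D0: wrote 7B at 0x0b = b91be3bf79eaa1
  after D1: wrote 2B at 0x12 = 0006
  after D2: wrote 5B at 0x11 = 01b91be3bf
  after D3: wrote 4B at 0x07 = 01b91be3
query mem[0x16]=0x06, mem[0x10]=0xea, mem[0x0f]=0x79, mem[0x08]=0xb9, mem[0x0a]=0xe3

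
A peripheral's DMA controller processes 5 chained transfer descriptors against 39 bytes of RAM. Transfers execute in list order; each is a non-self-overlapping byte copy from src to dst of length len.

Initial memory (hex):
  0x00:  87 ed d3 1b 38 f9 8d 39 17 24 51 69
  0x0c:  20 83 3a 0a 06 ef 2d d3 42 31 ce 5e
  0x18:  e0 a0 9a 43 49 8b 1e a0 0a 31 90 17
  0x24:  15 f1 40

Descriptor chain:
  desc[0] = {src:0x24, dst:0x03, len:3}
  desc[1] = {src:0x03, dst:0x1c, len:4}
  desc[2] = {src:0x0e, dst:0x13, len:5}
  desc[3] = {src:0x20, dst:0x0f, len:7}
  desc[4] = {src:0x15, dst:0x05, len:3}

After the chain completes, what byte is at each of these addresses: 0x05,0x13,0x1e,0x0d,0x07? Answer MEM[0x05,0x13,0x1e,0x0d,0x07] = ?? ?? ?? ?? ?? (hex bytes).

MEM[0x05,0x13,0x1e,0x0d,0x07] = 40 15 40 83 2d

  after D0: wrote 3B at 0x03 = 15f140
  after D1: wrote 4B at 0x1c = 15f1408d
  after D2: wrote 5B at 0x13 = 3a0a06ef2d
  after D3: wrote 7B at 0x0f = 0a31901715f140
  after D4: wrote 3B at 0x05 = 40ef2d
query mem[0x05]=0x40, mem[0x13]=0x15, mem[0x1e]=0x40, mem[0x0d]=0x83, mem[0x07]=0x2d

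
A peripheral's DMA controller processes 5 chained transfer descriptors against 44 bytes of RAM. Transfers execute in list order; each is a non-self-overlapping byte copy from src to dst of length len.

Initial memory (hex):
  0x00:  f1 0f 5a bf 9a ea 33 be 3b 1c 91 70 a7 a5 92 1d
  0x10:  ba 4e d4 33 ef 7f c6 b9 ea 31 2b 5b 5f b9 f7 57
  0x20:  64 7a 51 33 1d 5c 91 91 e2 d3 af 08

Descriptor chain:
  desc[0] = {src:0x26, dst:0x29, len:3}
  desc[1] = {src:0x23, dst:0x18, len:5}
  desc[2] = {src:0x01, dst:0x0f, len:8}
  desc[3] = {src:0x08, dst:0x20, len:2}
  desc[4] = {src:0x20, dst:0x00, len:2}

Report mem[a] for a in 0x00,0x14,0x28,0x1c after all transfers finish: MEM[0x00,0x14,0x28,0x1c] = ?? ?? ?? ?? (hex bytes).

MEM[0x00,0x14,0x28,0x1c] = 3b 33 e2 91

#0 dst[0x29+3] := {0x91,0x91,0xe2}
#1 dst[0x18+5] := {0x33,0x1d,0x5c,0x91,0x91}
#2 dst[0x0f+8] := {0x0f,0x5a,0xbf,0x9a,0xea,0x33,0xbe,0x3b}
#3 dst[0x20+2] := {0x3b,0x1c}
#4 dst[0x00+2] := {0x3b,0x1c}
query mem[0x00]=0x3b, mem[0x14]=0x33, mem[0x28]=0xe2, mem[0x1c]=0x91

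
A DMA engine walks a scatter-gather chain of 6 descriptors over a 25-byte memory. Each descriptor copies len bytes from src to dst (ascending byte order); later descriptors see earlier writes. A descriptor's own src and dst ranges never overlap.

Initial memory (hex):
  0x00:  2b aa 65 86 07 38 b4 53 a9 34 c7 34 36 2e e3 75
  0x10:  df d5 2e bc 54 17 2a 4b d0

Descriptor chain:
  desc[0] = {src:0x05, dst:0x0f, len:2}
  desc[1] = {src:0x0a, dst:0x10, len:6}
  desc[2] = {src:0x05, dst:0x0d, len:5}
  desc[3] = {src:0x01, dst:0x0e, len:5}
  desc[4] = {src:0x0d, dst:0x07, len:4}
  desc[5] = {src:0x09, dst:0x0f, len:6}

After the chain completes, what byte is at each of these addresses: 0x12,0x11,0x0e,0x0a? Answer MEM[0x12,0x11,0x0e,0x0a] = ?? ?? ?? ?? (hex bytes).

MEM[0x12,0x11,0x0e,0x0a] = 36 34 aa 86

[0] 0x05->0x0f len=2 : 38 b4
[1] 0x0a->0x10 len=6 : c7 34 36 2e e3 38
[2] 0x05->0x0d len=5 : 38 b4 53 a9 34
[3] 0x01->0x0e len=5 : aa 65 86 07 38
[4] 0x0d->0x07 len=4 : 38 aa 65 86
[5] 0x09->0x0f len=6 : 65 86 34 36 38 aa
query mem[0x12]=0x36, mem[0x11]=0x34, mem[0x0e]=0xaa, mem[0x0a]=0x86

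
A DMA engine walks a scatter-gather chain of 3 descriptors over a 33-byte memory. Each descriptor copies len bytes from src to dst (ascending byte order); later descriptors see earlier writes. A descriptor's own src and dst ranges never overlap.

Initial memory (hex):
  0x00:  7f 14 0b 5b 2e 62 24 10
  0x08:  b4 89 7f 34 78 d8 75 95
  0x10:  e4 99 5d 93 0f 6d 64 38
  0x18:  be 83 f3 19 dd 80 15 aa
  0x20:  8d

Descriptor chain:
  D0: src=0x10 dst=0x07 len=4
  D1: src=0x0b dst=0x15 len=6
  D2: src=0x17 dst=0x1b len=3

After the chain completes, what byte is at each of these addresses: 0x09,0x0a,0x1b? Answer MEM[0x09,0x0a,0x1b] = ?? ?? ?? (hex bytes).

MEM[0x09,0x0a,0x1b] = 5d 93 d8

[0] 0x10->0x07 len=4 : e4 99 5d 93
[1] 0x0b->0x15 len=6 : 34 78 d8 75 95 e4
[2] 0x17->0x1b len=3 : d8 75 95
query mem[0x09]=0x5d, mem[0x0a]=0x93, mem[0x1b]=0xd8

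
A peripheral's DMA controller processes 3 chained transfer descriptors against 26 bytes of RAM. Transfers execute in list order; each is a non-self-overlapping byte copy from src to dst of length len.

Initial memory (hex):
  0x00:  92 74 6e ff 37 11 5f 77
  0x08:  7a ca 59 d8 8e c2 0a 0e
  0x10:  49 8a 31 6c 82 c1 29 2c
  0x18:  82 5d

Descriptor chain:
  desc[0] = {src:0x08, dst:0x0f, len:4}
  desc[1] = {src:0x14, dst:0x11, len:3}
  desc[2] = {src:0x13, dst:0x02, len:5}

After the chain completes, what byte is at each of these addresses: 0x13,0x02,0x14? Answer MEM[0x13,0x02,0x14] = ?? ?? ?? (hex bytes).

[0] 0x08->0x0f len=4 : 7a ca 59 d8
[1] 0x14->0x11 len=3 : 82 c1 29
[2] 0x13->0x02 len=5 : 29 82 c1 29 2c
query mem[0x13]=0x29, mem[0x02]=0x29, mem[0x14]=0x82

MEM[0x13,0x02,0x14] = 29 29 82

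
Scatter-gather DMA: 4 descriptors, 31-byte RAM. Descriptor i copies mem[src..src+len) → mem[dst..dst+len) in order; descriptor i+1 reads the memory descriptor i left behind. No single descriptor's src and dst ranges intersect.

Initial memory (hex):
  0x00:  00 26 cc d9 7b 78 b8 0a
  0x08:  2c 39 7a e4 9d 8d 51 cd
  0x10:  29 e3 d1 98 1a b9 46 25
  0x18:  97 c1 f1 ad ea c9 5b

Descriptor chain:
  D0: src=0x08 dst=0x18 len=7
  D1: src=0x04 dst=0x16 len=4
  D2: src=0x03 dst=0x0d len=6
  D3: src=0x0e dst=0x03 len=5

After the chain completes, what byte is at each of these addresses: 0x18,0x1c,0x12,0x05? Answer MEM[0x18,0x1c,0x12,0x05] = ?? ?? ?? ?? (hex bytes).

#0 dst[0x18+7] := {0x2c,0x39,0x7a,0xe4,0x9d,0x8d,0x51}
#1 dst[0x16+4] := {0x7b,0x78,0xb8,0x0a}
#2 dst[0x0d+6] := {0xd9,0x7b,0x78,0xb8,0x0a,0x2c}
#3 dst[0x03+5] := {0x7b,0x78,0xb8,0x0a,0x2c}
query mem[0x18]=0xb8, mem[0x1c]=0x9d, mem[0x12]=0x2c, mem[0x05]=0xb8

MEM[0x18,0x1c,0x12,0x05] = b8 9d 2c b8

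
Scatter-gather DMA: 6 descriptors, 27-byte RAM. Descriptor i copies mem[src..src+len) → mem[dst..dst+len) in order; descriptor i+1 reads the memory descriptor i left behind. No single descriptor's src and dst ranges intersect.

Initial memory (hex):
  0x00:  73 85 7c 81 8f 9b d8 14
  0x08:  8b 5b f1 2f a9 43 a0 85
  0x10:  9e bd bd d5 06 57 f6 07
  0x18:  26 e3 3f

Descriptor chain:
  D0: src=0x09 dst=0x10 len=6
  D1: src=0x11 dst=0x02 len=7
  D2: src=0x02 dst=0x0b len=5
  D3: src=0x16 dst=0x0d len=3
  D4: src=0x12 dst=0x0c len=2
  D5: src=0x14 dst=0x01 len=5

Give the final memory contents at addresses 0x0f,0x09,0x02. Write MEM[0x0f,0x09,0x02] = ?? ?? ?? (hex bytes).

D0: mem[0x10..0x15] <- [5b f1 2f a9 43 a0]
D1: mem[0x02..0x08] <- [f1 2f a9 43 a0 f6 07]
D2: mem[0x0b..0x0f] <- [f1 2f a9 43 a0]
D3: mem[0x0d..0x0f] <- [f6 07 26]
D4: mem[0x0c..0x0d] <- [2f a9]
D5: mem[0x01..0x05] <- [43 a0 f6 07 26]
query mem[0x0f]=0x26, mem[0x09]=0x5b, mem[0x02]=0xa0

MEM[0x0f,0x09,0x02] = 26 5b a0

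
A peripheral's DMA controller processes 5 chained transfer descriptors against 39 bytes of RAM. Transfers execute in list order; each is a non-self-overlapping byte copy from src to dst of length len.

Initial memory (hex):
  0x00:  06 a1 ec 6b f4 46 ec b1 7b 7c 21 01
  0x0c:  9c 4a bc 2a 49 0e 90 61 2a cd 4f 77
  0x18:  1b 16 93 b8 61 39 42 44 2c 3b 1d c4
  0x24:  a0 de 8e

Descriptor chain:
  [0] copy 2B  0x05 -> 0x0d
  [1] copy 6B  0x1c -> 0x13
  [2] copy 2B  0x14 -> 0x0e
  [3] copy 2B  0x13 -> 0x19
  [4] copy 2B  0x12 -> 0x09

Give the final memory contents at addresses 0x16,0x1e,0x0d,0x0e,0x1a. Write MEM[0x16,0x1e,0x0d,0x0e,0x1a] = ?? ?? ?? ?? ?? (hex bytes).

[0] 0x05->0x0d len=2 : 46 ec
[1] 0x1c->0x13 len=6 : 61 39 42 44 2c 3b
[2] 0x14->0x0e len=2 : 39 42
[3] 0x13->0x19 len=2 : 61 39
[4] 0x12->0x09 len=2 : 90 61
query mem[0x16]=0x44, mem[0x1e]=0x42, mem[0x0d]=0x46, mem[0x0e]=0x39, mem[0x1a]=0x39

MEM[0x16,0x1e,0x0d,0x0e,0x1a] = 44 42 46 39 39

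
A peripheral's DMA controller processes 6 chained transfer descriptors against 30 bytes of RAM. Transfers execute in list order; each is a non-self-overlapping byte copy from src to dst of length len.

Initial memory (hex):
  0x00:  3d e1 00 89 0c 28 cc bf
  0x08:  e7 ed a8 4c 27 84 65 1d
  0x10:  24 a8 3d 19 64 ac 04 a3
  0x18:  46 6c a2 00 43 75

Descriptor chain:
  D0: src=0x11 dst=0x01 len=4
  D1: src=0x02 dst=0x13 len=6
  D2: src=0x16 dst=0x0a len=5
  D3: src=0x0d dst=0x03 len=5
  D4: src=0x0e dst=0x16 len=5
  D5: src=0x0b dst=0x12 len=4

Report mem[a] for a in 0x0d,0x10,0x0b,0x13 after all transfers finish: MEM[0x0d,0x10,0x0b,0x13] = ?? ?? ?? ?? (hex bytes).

MEM[0x0d,0x10,0x0b,0x13] = 6c 24 cc bf

#0 dst[0x01+4] := {0xa8,0x3d,0x19,0x64}
#1 dst[0x13+6] := {0x3d,0x19,0x64,0x28,0xcc,0xbf}
#2 dst[0x0a+5] := {0x28,0xcc,0xbf,0x6c,0xa2}
#3 dst[0x03+5] := {0x6c,0xa2,0x1d,0x24,0xa8}
#4 dst[0x16+5] := {0xa2,0x1d,0x24,0xa8,0x3d}
#5 dst[0x12+4] := {0xcc,0xbf,0x6c,0xa2}
query mem[0x0d]=0x6c, mem[0x10]=0x24, mem[0x0b]=0xcc, mem[0x13]=0xbf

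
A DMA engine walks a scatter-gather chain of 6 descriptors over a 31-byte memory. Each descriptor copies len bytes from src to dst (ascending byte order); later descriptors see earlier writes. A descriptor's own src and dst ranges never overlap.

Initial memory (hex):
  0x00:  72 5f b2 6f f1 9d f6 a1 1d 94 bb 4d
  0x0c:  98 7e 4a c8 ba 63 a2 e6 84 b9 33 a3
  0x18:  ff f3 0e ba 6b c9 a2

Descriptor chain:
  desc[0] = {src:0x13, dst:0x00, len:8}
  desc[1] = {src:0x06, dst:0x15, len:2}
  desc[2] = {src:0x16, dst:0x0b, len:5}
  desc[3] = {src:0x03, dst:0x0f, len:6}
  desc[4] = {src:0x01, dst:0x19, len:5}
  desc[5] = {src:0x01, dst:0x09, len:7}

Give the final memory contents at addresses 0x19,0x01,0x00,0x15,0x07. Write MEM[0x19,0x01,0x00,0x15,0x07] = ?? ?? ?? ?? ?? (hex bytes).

MEM[0x19,0x01,0x00,0x15,0x07] = 84 84 e6 f3 0e

#0 dst[0x00+8] := {0xe6,0x84,0xb9,0x33,0xa3,0xff,0xf3,0x0e}
#1 dst[0x15+2] := {0xf3,0x0e}
#2 dst[0x0b+5] := {0x0e,0xa3,0xff,0xf3,0x0e}
#3 dst[0x0f+6] := {0x33,0xa3,0xff,0xf3,0x0e,0x1d}
#4 dst[0x19+5] := {0x84,0xb9,0x33,0xa3,0xff}
#5 dst[0x09+7] := {0x84,0xb9,0x33,0xa3,0xff,0xf3,0x0e}
query mem[0x19]=0x84, mem[0x01]=0x84, mem[0x00]=0xe6, mem[0x15]=0xf3, mem[0x07]=0x0e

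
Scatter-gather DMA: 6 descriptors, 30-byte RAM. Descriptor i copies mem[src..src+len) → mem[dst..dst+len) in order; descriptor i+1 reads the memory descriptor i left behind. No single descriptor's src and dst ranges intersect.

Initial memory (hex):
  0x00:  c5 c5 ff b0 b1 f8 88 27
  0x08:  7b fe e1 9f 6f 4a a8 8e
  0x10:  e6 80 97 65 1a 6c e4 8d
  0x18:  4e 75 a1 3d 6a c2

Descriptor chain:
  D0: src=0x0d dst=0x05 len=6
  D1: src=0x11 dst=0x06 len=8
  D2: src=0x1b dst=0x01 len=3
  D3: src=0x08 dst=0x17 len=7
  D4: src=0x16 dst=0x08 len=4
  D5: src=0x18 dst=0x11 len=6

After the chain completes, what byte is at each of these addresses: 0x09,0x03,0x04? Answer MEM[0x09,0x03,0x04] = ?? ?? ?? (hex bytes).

MEM[0x09,0x03,0x04] = 65 c2 b1

[0] 0x0d->0x05 len=6 : 4a a8 8e e6 80 97
[1] 0x11->0x06 len=8 : 80 97 65 1a 6c e4 8d 4e
[2] 0x1b->0x01 len=3 : 3d 6a c2
[3] 0x08->0x17 len=7 : 65 1a 6c e4 8d 4e a8
[4] 0x16->0x08 len=4 : e4 65 1a 6c
[5] 0x18->0x11 len=6 : 1a 6c e4 8d 4e a8
query mem[0x09]=0x65, mem[0x03]=0xc2, mem[0x04]=0xb1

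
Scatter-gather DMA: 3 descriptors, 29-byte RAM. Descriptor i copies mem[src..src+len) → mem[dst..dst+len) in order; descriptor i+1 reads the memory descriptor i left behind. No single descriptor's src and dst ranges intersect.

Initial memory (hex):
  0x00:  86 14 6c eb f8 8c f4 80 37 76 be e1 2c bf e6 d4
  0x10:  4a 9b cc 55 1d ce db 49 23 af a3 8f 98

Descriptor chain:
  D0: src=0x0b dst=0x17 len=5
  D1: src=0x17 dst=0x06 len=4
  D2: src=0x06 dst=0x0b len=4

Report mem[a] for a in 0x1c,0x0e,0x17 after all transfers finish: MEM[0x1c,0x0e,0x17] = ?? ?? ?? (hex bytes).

MEM[0x1c,0x0e,0x17] = 98 e6 e1

  after D0: wrote 5B at 0x17 = e12cbfe6d4
  after D1: wrote 4B at 0x06 = e12cbfe6
  after D2: wrote 4B at 0x0b = e12cbfe6
query mem[0x1c]=0x98, mem[0x0e]=0xe6, mem[0x17]=0xe1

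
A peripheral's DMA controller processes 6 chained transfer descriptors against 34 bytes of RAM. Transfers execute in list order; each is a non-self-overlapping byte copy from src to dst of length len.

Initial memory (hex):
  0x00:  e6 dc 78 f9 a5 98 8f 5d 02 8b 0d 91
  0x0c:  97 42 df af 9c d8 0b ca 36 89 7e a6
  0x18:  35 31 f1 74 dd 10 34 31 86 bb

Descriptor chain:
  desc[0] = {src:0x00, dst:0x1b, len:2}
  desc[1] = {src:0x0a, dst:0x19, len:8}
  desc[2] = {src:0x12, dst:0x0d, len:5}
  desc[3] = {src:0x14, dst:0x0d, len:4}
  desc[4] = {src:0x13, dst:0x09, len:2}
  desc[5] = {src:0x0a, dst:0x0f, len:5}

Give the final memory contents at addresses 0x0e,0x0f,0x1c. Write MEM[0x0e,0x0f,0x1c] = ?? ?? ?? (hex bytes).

MEM[0x0e,0x0f,0x1c] = 89 36 42

#0 dst[0x1b+2] := {0xe6,0xdc}
#1 dst[0x19+8] := {0x0d,0x91,0x97,0x42,0xdf,0xaf,0x9c,0xd8}
#2 dst[0x0d+5] := {0x0b,0xca,0x36,0x89,0x7e}
#3 dst[0x0d+4] := {0x36,0x89,0x7e,0xa6}
#4 dst[0x09+2] := {0xca,0x36}
#5 dst[0x0f+5] := {0x36,0x91,0x97,0x36,0x89}
query mem[0x0e]=0x89, mem[0x0f]=0x36, mem[0x1c]=0x42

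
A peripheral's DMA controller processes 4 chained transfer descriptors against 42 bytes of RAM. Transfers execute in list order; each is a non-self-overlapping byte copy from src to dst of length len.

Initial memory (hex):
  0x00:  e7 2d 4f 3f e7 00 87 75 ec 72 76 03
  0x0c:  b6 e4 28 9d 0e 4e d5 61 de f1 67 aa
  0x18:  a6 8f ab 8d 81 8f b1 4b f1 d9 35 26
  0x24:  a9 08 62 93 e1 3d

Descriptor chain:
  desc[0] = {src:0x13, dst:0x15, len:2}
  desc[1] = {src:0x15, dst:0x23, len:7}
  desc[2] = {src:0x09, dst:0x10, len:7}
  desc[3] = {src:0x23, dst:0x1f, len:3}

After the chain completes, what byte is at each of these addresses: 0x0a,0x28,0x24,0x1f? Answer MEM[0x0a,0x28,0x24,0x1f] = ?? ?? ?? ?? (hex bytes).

  after D0: wrote 2B at 0x15 = 61de
  after D1: wrote 7B at 0x23 = 61deaaa68fab8d
  after D2: wrote 7B at 0x10 = 727603b6e4289d
  after D3: wrote 3B at 0x1f = 61deaa
query mem[0x0a]=0x76, mem[0x28]=0xab, mem[0x24]=0xde, mem[0x1f]=0x61

MEM[0x0a,0x28,0x24,0x1f] = 76 ab de 61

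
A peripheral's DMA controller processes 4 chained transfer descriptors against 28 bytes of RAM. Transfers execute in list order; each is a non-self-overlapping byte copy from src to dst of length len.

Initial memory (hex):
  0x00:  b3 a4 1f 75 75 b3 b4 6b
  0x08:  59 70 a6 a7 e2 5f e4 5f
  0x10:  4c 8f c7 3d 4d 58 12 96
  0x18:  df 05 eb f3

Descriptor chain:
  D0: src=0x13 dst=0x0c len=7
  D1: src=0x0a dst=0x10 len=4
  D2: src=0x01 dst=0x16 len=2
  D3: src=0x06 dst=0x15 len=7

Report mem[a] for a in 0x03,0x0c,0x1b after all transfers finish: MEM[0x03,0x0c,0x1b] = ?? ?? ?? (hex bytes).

MEM[0x03,0x0c,0x1b] = 75 3d 3d

[0] 0x13->0x0c len=7 : 3d 4d 58 12 96 df 05
[1] 0x0a->0x10 len=4 : a6 a7 3d 4d
[2] 0x01->0x16 len=2 : a4 1f
[3] 0x06->0x15 len=7 : b4 6b 59 70 a6 a7 3d
query mem[0x03]=0x75, mem[0x0c]=0x3d, mem[0x1b]=0x3d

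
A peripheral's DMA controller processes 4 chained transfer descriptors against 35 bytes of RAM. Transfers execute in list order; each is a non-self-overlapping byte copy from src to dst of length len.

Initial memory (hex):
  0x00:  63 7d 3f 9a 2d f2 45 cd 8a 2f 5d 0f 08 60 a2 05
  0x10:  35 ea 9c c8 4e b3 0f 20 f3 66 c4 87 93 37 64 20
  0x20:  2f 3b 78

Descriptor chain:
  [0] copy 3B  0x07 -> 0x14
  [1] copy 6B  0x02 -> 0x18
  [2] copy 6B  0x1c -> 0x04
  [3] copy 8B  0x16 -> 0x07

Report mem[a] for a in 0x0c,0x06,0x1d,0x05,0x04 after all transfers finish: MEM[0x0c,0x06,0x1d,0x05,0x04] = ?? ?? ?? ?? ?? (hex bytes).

MEM[0x0c,0x06,0x1d,0x05,0x04] = f2 64 cd cd 45

#0 dst[0x14+3] := {0xcd,0x8a,0x2f}
#1 dst[0x18+6] := {0x3f,0x9a,0x2d,0xf2,0x45,0xcd}
#2 dst[0x04+6] := {0x45,0xcd,0x64,0x20,0x2f,0x3b}
#3 dst[0x07+8] := {0x2f,0x20,0x3f,0x9a,0x2d,0xf2,0x45,0xcd}
query mem[0x0c]=0xf2, mem[0x06]=0x64, mem[0x1d]=0xcd, mem[0x05]=0xcd, mem[0x04]=0x45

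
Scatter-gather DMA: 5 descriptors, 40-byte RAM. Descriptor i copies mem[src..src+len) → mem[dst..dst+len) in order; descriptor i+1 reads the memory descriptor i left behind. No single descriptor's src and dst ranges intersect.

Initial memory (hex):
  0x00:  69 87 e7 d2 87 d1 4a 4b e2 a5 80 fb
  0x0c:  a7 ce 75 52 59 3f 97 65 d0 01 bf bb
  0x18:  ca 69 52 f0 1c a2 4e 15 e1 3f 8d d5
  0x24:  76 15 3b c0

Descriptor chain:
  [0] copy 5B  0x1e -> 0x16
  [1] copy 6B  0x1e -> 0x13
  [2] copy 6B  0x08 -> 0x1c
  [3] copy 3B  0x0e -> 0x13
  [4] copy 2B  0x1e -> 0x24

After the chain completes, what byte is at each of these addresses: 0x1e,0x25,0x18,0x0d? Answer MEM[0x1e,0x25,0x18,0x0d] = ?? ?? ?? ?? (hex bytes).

MEM[0x1e,0x25,0x18,0x0d] = 80 fb d5 ce

  after D0: wrote 5B at 0x16 = 4e15e13f8d
  after D1: wrote 6B at 0x13 = 4e15e13f8dd5
  after D2: wrote 6B at 0x1c = e2a580fba7ce
  after D3: wrote 3B at 0x13 = 755259
  after D4: wrote 2B at 0x24 = 80fb
query mem[0x1e]=0x80, mem[0x25]=0xfb, mem[0x18]=0xd5, mem[0x0d]=0xce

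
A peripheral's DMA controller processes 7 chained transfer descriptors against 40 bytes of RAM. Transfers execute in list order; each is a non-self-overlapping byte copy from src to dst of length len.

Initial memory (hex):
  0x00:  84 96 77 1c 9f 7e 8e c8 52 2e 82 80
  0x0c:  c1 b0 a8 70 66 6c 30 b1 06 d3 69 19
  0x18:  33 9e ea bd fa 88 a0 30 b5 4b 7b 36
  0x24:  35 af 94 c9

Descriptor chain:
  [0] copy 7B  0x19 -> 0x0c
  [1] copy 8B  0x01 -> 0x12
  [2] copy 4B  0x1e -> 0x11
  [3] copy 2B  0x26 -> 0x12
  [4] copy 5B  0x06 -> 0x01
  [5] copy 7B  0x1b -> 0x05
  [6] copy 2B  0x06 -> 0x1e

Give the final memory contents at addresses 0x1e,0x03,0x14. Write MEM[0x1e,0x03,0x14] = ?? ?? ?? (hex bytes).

MEM[0x1e,0x03,0x14] = fa 52 4b

  after D0: wrote 7B at 0x0c = 9eeabdfa88a030
  after D1: wrote 8B at 0x12 = 96771c9f7e8ec852
  after D2: wrote 4B at 0x11 = a030b54b
  after D3: wrote 2B at 0x12 = 94c9
  after D4: wrote 5B at 0x01 = 8ec8522e82
  after D5: wrote 7B at 0x05 = bdfa88a030b54b
  after D6: wrote 2B at 0x1e = fa88
query mem[0x1e]=0xfa, mem[0x03]=0x52, mem[0x14]=0x4b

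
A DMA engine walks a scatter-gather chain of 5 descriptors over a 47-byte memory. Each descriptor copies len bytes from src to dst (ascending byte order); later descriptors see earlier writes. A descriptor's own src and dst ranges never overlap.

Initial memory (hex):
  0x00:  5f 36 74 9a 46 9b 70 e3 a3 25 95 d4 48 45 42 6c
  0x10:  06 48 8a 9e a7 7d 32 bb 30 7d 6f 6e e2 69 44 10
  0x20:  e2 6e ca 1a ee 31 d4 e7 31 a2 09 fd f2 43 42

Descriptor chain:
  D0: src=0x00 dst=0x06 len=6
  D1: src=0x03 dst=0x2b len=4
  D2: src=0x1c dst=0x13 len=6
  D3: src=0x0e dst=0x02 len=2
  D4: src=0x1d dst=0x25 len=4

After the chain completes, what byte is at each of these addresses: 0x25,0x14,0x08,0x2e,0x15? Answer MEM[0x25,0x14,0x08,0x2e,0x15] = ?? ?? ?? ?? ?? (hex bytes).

MEM[0x25,0x14,0x08,0x2e,0x15] = 69 69 74 5f 44

  after D0: wrote 6B at 0x06 = 5f36749a469b
  after D1: wrote 4B at 0x2b = 9a469b5f
  after D2: wrote 6B at 0x13 = e2694410e26e
  after D3: wrote 2B at 0x02 = 426c
  after D4: wrote 4B at 0x25 = 694410e2
query mem[0x25]=0x69, mem[0x14]=0x69, mem[0x08]=0x74, mem[0x2e]=0x5f, mem[0x15]=0x44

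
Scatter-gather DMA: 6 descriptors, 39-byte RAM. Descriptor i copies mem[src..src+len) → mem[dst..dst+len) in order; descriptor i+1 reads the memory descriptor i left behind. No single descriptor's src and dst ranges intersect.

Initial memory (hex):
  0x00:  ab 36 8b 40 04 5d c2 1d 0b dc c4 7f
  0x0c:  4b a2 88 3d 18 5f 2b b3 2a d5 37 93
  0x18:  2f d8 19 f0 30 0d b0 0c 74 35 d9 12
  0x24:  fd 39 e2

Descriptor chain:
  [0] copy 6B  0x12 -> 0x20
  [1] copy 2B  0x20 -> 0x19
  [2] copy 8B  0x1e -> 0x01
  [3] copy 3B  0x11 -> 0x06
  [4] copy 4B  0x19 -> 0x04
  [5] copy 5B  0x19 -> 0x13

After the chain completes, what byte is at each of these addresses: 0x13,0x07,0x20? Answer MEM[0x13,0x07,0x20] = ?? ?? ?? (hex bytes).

MEM[0x13,0x07,0x20] = 2b 30 2b

#0 dst[0x20+6] := {0x2b,0xb3,0x2a,0xd5,0x37,0x93}
#1 dst[0x19+2] := {0x2b,0xb3}
#2 dst[0x01+8] := {0xb0,0x0c,0x2b,0xb3,0x2a,0xd5,0x37,0x93}
#3 dst[0x06+3] := {0x5f,0x2b,0xb3}
#4 dst[0x04+4] := {0x2b,0xb3,0xf0,0x30}
#5 dst[0x13+5] := {0x2b,0xb3,0xf0,0x30,0x0d}
query mem[0x13]=0x2b, mem[0x07]=0x30, mem[0x20]=0x2b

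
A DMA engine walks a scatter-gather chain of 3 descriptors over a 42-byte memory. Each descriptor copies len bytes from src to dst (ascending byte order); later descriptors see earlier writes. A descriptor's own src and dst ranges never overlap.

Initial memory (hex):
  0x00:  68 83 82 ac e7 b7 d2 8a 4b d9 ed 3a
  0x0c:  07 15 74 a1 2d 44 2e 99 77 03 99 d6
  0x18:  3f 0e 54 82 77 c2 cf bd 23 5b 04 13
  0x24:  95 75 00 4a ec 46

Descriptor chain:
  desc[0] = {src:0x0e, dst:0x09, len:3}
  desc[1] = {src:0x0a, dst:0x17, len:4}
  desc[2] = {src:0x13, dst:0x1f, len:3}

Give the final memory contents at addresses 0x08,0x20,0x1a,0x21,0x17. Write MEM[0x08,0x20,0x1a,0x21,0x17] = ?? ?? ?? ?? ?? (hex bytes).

MEM[0x08,0x20,0x1a,0x21,0x17] = 4b 77 15 03 a1

D0: mem[0x09..0x0b] <- [74 a1 2d]
D1: mem[0x17..0x1a] <- [a1 2d 07 15]
D2: mem[0x1f..0x21] <- [99 77 03]
query mem[0x08]=0x4b, mem[0x20]=0x77, mem[0x1a]=0x15, mem[0x21]=0x03, mem[0x17]=0xa1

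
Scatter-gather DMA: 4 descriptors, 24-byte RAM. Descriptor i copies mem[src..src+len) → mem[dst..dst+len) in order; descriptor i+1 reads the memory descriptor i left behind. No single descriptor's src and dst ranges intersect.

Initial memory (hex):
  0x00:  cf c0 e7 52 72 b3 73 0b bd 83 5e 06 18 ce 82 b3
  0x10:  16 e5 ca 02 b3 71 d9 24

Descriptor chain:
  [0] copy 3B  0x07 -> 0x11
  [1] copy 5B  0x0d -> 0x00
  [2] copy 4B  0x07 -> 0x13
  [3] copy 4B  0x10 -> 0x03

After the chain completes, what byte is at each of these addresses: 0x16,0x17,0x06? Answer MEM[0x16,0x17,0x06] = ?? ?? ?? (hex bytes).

#0 dst[0x11+3] := {0x0b,0xbd,0x83}
#1 dst[0x00+5] := {0xce,0x82,0xb3,0x16,0x0b}
#2 dst[0x13+4] := {0x0b,0xbd,0x83,0x5e}
#3 dst[0x03+4] := {0x16,0x0b,0xbd,0x0b}
query mem[0x16]=0x5e, mem[0x17]=0x24, mem[0x06]=0x0b

MEM[0x16,0x17,0x06] = 5e 24 0b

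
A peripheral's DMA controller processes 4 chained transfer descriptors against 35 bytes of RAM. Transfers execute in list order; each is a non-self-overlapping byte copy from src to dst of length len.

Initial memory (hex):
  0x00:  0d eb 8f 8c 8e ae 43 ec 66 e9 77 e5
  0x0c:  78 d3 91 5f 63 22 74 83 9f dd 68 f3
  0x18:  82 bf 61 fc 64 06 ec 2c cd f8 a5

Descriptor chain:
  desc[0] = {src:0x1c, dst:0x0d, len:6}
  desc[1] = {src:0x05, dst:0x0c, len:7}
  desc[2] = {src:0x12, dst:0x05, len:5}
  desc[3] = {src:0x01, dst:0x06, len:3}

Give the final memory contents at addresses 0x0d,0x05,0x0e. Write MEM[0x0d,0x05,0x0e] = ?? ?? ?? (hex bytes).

MEM[0x0d,0x05,0x0e] = 43 e5 ec

[0] 0x1c->0x0d len=6 : 64 06 ec 2c cd f8
[1] 0x05->0x0c len=7 : ae 43 ec 66 e9 77 e5
[2] 0x12->0x05 len=5 : e5 83 9f dd 68
[3] 0x01->0x06 len=3 : eb 8f 8c
query mem[0x0d]=0x43, mem[0x05]=0xe5, mem[0x0e]=0xec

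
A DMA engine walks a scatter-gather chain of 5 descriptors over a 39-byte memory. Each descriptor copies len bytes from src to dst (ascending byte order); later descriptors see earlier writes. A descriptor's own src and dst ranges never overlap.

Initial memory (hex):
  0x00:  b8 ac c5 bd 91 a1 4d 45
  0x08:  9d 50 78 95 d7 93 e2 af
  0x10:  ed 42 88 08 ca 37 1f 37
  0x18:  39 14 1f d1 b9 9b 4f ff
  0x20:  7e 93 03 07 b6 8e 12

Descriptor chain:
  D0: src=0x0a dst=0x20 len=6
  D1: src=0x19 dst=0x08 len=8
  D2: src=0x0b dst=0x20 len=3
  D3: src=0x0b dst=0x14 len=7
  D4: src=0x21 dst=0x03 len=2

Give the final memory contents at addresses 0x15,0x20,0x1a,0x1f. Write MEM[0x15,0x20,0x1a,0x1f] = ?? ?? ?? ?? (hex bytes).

  after D0: wrote 6B at 0x20 = 7895d793e2af
  after D1: wrote 8B at 0x08 = 141fd1b99b4fff78
  after D2: wrote 3B at 0x20 = b99b4f
  after D3: wrote 7B at 0x14 = b99b4fff78ed42
  after D4: wrote 2B at 0x03 = 9b4f
query mem[0x15]=0x9b, mem[0x20]=0xb9, mem[0x1a]=0x42, mem[0x1f]=0xff

MEM[0x15,0x20,0x1a,0x1f] = 9b b9 42 ff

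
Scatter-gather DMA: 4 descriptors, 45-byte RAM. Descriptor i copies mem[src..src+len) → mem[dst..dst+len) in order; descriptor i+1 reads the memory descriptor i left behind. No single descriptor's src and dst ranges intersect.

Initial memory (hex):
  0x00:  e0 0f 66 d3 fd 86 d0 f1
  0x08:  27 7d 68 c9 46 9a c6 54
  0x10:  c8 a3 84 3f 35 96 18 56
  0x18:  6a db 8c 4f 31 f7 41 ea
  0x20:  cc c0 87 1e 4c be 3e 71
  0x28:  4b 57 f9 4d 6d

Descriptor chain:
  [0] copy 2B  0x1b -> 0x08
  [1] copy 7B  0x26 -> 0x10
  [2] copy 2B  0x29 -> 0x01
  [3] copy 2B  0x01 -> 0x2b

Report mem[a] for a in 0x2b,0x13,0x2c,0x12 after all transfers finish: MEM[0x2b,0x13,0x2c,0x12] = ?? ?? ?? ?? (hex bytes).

MEM[0x2b,0x13,0x2c,0x12] = 57 57 f9 4b

#0 dst[0x08+2] := {0x4f,0x31}
#1 dst[0x10+7] := {0x3e,0x71,0x4b,0x57,0xf9,0x4d,0x6d}
#2 dst[0x01+2] := {0x57,0xf9}
#3 dst[0x2b+2] := {0x57,0xf9}
query mem[0x2b]=0x57, mem[0x13]=0x57, mem[0x2c]=0xf9, mem[0x12]=0x4b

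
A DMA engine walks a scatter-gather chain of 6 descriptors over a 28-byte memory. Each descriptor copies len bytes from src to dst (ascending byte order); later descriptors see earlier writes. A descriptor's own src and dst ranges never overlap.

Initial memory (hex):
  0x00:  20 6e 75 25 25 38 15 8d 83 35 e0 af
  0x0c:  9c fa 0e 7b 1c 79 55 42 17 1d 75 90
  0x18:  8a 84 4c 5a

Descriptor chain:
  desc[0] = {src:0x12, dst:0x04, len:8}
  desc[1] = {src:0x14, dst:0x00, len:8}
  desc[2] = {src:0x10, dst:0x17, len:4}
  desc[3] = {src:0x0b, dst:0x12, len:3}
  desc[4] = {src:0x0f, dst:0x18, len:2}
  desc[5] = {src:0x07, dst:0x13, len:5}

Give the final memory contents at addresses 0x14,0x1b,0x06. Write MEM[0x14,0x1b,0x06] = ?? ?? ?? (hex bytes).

D0: mem[0x04..0x0b] <- [55 42 17 1d 75 90 8a 84]
D1: mem[0x00..0x07] <- [17 1d 75 90 8a 84 4c 5a]
D2: mem[0x17..0x1a] <- [1c 79 55 42]
D3: mem[0x12..0x14] <- [84 9c fa]
D4: mem[0x18..0x19] <- [7b 1c]
D5: mem[0x13..0x17] <- [5a 75 90 8a 84]
query mem[0x14]=0x75, mem[0x1b]=0x5a, mem[0x06]=0x4c

MEM[0x14,0x1b,0x06] = 75 5a 4c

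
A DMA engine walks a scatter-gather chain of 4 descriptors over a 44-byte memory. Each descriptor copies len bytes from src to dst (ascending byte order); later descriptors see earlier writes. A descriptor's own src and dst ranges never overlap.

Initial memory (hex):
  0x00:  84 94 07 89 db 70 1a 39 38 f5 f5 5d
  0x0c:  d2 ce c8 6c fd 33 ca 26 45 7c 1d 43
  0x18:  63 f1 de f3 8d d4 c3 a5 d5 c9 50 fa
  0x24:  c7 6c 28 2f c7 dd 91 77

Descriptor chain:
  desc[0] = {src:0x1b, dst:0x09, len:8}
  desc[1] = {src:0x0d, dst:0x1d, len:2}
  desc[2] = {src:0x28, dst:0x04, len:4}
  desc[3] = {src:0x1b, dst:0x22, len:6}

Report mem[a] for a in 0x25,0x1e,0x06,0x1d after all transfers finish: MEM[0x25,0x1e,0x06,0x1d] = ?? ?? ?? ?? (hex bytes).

D0: mem[0x09..0x10] <- [f3 8d d4 c3 a5 d5 c9 50]
D1: mem[0x1d..0x1e] <- [a5 d5]
D2: mem[0x04..0x07] <- [c7 dd 91 77]
D3: mem[0x22..0x27] <- [f3 8d a5 d5 a5 d5]
query mem[0x25]=0xd5, mem[0x1e]=0xd5, mem[0x06]=0x91, mem[0x1d]=0xa5

MEM[0x25,0x1e,0x06,0x1d] = d5 d5 91 a5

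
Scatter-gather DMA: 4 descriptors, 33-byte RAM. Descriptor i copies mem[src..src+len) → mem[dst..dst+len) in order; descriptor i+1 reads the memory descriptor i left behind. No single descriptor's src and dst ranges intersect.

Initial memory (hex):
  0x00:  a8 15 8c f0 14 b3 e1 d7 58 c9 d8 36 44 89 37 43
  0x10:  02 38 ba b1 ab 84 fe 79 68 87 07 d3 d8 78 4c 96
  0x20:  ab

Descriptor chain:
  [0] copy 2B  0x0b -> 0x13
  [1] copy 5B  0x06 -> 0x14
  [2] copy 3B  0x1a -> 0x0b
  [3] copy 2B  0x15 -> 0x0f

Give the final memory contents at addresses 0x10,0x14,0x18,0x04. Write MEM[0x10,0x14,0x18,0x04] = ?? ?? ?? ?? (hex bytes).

MEM[0x10,0x14,0x18,0x04] = 58 e1 d8 14

#0 dst[0x13+2] := {0x36,0x44}
#1 dst[0x14+5] := {0xe1,0xd7,0x58,0xc9,0xd8}
#2 dst[0x0b+3] := {0x07,0xd3,0xd8}
#3 dst[0x0f+2] := {0xd7,0x58}
query mem[0x10]=0x58, mem[0x14]=0xe1, mem[0x18]=0xd8, mem[0x04]=0x14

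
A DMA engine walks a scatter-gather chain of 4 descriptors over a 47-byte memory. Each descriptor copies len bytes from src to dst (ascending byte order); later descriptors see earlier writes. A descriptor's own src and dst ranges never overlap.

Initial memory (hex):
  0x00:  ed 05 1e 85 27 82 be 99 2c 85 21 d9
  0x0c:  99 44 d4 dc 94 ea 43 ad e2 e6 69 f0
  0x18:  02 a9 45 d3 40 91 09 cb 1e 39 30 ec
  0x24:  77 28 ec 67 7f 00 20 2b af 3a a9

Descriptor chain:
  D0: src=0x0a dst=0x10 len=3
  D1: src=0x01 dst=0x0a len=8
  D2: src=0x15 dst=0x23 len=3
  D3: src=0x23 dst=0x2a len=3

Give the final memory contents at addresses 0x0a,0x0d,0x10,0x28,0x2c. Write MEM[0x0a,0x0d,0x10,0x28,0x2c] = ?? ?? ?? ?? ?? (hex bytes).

#0 dst[0x10+3] := {0x21,0xd9,0x99}
#1 dst[0x0a+8] := {0x05,0x1e,0x85,0x27,0x82,0xbe,0x99,0x2c}
#2 dst[0x23+3] := {0xe6,0x69,0xf0}
#3 dst[0x2a+3] := {0xe6,0x69,0xf0}
query mem[0x0a]=0x05, mem[0x0d]=0x27, mem[0x10]=0x99, mem[0x28]=0x7f, mem[0x2c]=0xf0

MEM[0x0a,0x0d,0x10,0x28,0x2c] = 05 27 99 7f f0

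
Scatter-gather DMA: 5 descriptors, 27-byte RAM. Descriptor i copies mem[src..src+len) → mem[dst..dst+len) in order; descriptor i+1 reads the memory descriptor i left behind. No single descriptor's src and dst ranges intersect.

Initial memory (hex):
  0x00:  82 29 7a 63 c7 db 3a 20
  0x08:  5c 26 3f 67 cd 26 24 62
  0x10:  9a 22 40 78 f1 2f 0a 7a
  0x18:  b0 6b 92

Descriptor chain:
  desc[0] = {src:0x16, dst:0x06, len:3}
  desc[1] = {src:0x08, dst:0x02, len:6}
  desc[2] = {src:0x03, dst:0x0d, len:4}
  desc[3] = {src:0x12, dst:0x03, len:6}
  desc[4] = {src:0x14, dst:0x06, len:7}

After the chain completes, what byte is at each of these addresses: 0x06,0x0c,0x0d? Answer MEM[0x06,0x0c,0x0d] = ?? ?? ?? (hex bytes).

D0: mem[0x06..0x08] <- [0a 7a b0]
D1: mem[0x02..0x07] <- [b0 26 3f 67 cd 26]
D2: mem[0x0d..0x10] <- [26 3f 67 cd]
D3: mem[0x03..0x08] <- [40 78 f1 2f 0a 7a]
D4: mem[0x06..0x0c] <- [f1 2f 0a 7a b0 6b 92]
query mem[0x06]=0xf1, mem[0x0c]=0x92, mem[0x0d]=0x26

MEM[0x06,0x0c,0x0d] = f1 92 26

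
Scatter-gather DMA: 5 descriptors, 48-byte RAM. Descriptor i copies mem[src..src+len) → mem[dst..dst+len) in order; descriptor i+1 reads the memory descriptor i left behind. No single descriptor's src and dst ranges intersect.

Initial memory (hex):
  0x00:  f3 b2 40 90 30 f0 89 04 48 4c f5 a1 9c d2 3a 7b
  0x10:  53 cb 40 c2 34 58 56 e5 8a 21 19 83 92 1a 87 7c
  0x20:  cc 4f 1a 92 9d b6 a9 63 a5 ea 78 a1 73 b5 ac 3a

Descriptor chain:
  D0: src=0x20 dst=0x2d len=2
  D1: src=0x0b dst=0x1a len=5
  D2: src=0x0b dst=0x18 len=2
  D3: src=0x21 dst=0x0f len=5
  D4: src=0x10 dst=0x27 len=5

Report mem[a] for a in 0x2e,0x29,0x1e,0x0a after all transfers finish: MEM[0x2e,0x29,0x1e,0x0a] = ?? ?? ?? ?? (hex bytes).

MEM[0x2e,0x29,0x1e,0x0a] = 4f 9d 7b f5

[0] 0x20->0x2d len=2 : cc 4f
[1] 0x0b->0x1a len=5 : a1 9c d2 3a 7b
[2] 0x0b->0x18 len=2 : a1 9c
[3] 0x21->0x0f len=5 : 4f 1a 92 9d b6
[4] 0x10->0x27 len=5 : 1a 92 9d b6 34
query mem[0x2e]=0x4f, mem[0x29]=0x9d, mem[0x1e]=0x7b, mem[0x0a]=0xf5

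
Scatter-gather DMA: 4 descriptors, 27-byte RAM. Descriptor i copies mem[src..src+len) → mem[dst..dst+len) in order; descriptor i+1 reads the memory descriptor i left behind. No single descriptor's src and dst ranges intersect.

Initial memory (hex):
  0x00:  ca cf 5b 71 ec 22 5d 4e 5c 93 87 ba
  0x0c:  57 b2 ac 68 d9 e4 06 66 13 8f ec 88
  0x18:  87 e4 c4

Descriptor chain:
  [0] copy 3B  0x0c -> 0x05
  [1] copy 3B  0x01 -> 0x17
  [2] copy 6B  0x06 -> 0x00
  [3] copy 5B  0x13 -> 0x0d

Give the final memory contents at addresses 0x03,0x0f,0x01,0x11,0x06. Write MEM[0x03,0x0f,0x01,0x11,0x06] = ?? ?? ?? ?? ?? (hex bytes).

MEM[0x03,0x0f,0x01,0x11,0x06] = 93 8f ac cf b2

#0 dst[0x05+3] := {0x57,0xb2,0xac}
#1 dst[0x17+3] := {0xcf,0x5b,0x71}
#2 dst[0x00+6] := {0xb2,0xac,0x5c,0x93,0x87,0xba}
#3 dst[0x0d+5] := {0x66,0x13,0x8f,0xec,0xcf}
query mem[0x03]=0x93, mem[0x0f]=0x8f, mem[0x01]=0xac, mem[0x11]=0xcf, mem[0x06]=0xb2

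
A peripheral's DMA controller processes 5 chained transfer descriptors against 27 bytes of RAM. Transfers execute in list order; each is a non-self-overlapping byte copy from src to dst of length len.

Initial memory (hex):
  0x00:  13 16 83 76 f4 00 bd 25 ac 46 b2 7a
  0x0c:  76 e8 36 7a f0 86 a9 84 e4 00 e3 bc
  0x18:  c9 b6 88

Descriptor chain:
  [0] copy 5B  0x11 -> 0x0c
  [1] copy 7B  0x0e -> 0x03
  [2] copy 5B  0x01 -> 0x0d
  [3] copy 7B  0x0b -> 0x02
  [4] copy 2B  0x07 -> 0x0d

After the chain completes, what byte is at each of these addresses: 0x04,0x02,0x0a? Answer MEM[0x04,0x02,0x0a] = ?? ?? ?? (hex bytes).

[0] 0x11->0x0c len=5 : 86 a9 84 e4 00
[1] 0x0e->0x03 len=7 : 84 e4 00 86 a9 84 e4
[2] 0x01->0x0d len=5 : 16 83 84 e4 00
[3] 0x0b->0x02 len=7 : 7a 86 16 83 84 e4 00
[4] 0x07->0x0d len=2 : e4 00
query mem[0x04]=0x16, mem[0x02]=0x7a, mem[0x0a]=0xb2

MEM[0x04,0x02,0x0a] = 16 7a b2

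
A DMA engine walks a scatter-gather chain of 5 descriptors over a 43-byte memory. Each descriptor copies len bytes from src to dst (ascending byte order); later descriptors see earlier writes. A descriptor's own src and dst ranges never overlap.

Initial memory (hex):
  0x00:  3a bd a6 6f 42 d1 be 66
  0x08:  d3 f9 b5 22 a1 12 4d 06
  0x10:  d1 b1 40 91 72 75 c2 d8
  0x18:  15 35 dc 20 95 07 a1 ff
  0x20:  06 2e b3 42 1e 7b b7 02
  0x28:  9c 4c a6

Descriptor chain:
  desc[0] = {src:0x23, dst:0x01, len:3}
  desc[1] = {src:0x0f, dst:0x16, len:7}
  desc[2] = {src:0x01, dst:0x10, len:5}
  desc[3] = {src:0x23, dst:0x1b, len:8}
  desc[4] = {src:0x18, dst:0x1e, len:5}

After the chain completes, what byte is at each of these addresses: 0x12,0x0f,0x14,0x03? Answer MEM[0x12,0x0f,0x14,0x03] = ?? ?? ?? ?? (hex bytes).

D0: mem[0x01..0x03] <- [42 1e 7b]
D1: mem[0x16..0x1c] <- [06 d1 b1 40 91 72 75]
D2: mem[0x10..0x14] <- [42 1e 7b 42 d1]
D3: mem[0x1b..0x22] <- [42 1e 7b b7 02 9c 4c a6]
D4: mem[0x1e..0x22] <- [b1 40 91 42 1e]
query mem[0x12]=0x7b, mem[0x0f]=0x06, mem[0x14]=0xd1, mem[0x03]=0x7b

MEM[0x12,0x0f,0x14,0x03] = 7b 06 d1 7b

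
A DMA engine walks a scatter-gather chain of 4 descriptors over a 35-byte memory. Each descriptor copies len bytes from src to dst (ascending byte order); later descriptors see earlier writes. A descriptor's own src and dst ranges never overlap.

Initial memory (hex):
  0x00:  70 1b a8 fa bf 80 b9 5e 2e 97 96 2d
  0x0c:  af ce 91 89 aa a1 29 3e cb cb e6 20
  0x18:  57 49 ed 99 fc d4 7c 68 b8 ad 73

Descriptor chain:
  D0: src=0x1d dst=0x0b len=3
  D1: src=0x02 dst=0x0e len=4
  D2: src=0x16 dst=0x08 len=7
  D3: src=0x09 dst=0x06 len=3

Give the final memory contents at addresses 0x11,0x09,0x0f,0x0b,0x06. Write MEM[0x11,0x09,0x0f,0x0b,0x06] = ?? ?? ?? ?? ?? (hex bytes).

#0 dst[0x0b+3] := {0xd4,0x7c,0x68}
#1 dst[0x0e+4] := {0xa8,0xfa,0xbf,0x80}
#2 dst[0x08+7] := {0xe6,0x20,0x57,0x49,0xed,0x99,0xfc}
#3 dst[0x06+3] := {0x20,0x57,0x49}
query mem[0x11]=0x80, mem[0x09]=0x20, mem[0x0f]=0xfa, mem[0x0b]=0x49, mem[0x06]=0x20

MEM[0x11,0x09,0x0f,0x0b,0x06] = 80 20 fa 49 20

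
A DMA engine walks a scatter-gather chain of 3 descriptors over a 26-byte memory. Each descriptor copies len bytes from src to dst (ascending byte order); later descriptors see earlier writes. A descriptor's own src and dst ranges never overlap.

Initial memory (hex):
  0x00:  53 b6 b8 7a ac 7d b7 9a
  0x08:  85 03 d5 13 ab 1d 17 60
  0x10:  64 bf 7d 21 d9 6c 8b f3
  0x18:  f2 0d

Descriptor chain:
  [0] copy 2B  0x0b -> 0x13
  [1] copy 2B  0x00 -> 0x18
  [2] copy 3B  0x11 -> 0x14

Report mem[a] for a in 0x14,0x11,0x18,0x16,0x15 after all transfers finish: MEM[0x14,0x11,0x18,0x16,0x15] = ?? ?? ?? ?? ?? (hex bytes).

MEM[0x14,0x11,0x18,0x16,0x15] = bf bf 53 13 7d

[0] 0x0b->0x13 len=2 : 13 ab
[1] 0x00->0x18 len=2 : 53 b6
[2] 0x11->0x14 len=3 : bf 7d 13
query mem[0x14]=0xbf, mem[0x11]=0xbf, mem[0x18]=0x53, mem[0x16]=0x13, mem[0x15]=0x7d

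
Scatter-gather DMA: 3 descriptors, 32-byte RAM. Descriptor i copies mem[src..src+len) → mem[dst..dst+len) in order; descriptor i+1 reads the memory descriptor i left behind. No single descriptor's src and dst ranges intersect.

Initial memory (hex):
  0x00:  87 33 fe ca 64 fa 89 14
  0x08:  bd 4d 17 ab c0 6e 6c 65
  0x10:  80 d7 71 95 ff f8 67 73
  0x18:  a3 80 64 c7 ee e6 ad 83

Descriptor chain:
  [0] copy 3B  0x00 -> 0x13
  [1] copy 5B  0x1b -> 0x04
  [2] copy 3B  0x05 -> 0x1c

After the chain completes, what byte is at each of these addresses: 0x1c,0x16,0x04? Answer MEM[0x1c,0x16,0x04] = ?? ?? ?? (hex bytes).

MEM[0x1c,0x16,0x04] = ee 67 c7

  after D0: wrote 3B at 0x13 = 8733fe
  after D1: wrote 5B at 0x04 = c7eee6ad83
  after D2: wrote 3B at 0x1c = eee6ad
query mem[0x1c]=0xee, mem[0x16]=0x67, mem[0x04]=0xc7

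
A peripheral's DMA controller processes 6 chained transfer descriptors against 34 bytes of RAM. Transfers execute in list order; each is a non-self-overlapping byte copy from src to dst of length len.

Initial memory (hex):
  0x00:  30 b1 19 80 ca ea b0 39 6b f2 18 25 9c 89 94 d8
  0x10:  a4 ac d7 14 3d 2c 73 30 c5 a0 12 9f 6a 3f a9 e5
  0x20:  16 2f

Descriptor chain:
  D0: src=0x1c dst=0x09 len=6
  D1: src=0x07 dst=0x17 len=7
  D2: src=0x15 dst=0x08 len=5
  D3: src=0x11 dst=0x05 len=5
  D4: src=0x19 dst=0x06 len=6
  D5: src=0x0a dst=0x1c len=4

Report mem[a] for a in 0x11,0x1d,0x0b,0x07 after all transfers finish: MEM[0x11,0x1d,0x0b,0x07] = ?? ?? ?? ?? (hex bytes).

#0 dst[0x09+6] := {0x6a,0x3f,0xa9,0xe5,0x16,0x2f}
#1 dst[0x17+7] := {0x39,0x6b,0x6a,0x3f,0xa9,0xe5,0x16}
#2 dst[0x08+5] := {0x2c,0x73,0x39,0x6b,0x6a}
#3 dst[0x05+5] := {0xac,0xd7,0x14,0x3d,0x2c}
#4 dst[0x06+6] := {0x6a,0x3f,0xa9,0xe5,0x16,0xa9}
#5 dst[0x1c+4] := {0x16,0xa9,0x6a,0x16}
query mem[0x11]=0xac, mem[0x1d]=0xa9, mem[0x0b]=0xa9, mem[0x07]=0x3f

MEM[0x11,0x1d,0x0b,0x07] = ac a9 a9 3f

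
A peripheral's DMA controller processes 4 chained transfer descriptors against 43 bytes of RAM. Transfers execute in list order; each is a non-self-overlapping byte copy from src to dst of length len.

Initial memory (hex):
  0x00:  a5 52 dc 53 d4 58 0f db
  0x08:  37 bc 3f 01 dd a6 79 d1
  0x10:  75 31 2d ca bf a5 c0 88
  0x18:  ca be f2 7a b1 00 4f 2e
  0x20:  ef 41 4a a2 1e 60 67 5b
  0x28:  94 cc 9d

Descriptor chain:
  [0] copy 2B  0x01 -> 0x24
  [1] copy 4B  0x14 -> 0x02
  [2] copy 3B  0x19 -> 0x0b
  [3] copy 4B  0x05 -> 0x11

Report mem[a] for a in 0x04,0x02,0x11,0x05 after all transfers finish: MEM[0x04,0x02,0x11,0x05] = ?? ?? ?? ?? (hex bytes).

MEM[0x04,0x02,0x11,0x05] = c0 bf 88 88

  after D0: wrote 2B at 0x24 = 52dc
  after D1: wrote 4B at 0x02 = bfa5c088
  after D2: wrote 3B at 0x0b = bef27a
  after D3: wrote 4B at 0x11 = 880fdb37
query mem[0x04]=0xc0, mem[0x02]=0xbf, mem[0x11]=0x88, mem[0x05]=0x88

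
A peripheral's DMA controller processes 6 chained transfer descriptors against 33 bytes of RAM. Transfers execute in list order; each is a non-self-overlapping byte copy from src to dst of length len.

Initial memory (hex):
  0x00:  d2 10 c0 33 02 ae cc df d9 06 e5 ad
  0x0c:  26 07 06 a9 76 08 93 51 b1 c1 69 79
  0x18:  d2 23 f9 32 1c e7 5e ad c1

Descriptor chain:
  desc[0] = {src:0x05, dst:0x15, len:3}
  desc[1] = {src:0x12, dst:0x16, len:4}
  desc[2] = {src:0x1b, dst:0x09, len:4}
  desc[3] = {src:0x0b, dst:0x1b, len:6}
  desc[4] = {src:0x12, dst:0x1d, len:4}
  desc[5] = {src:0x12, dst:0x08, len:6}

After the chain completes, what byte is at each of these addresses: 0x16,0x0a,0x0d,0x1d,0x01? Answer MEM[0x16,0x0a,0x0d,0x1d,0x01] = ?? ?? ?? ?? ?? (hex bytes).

  after D0: wrote 3B at 0x15 = aeccdf
  after D1: wrote 4B at 0x16 = 9351b1ae
  after D2: wrote 4B at 0x09 = 321ce75e
  after D3: wrote 6B at 0x1b = e75e0706a976
  after D4: wrote 4B at 0x1d = 9351b1ae
  after D5: wrote 6B at 0x08 = 9351b1ae9351
query mem[0x16]=0x93, mem[0x0a]=0xb1, mem[0x0d]=0x51, mem[0x1d]=0x93, mem[0x01]=0x10

MEM[0x16,0x0a,0x0d,0x1d,0x01] = 93 b1 51 93 10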